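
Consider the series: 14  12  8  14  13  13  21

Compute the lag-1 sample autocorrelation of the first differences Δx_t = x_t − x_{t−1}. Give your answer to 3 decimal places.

-0.217

First differences Δx: -2, -4, 6, -1, 0, 8
Mean of differences = 1.1667
Numerator Σ(Δx_t−Δx̄)(Δx_{t+1}−Δx̄) = -24.5278
Denominator Σ(Δx_t−Δx̄)² = 112.8333
r_1(Δx) = -24.5278 / 112.8333 = -0.217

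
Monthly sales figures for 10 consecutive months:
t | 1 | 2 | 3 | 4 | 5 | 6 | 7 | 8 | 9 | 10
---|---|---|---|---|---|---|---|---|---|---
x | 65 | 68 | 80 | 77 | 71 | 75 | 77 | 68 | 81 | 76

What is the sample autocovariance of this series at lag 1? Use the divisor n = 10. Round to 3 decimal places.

Mean x̄ = (65 + 68 + 80 + 77 + 71 + 75 + 77 + 68 + 81 + 76)/10 = 73.8000
Σ_{t=1}^{9}(x_t−x̄)(x_{t+1}−x̄) = -18.0400
γ_1 = -18.0400 / 10 = -1.804

-1.804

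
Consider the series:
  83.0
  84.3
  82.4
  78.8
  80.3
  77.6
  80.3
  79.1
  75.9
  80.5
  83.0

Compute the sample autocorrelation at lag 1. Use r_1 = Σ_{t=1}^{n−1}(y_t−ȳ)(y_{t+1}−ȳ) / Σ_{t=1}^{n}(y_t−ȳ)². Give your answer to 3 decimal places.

Mean ȳ = (83.0 + 84.3 + 82.4 + 78.8 + 80.3 + 77.6 + 80.3 + 79.1 + 75.9 + 80.5 + 83.0)/11 = 80.4727
Numerator Σ_{t=1}^{10}(y_t−ȳ)(y_{t+1}−ȳ) = 21.5647
Denominator Σ(y_t−ȳ)² = 65.0418
r_1 = 21.5647 / 65.0418 = 0.332

0.332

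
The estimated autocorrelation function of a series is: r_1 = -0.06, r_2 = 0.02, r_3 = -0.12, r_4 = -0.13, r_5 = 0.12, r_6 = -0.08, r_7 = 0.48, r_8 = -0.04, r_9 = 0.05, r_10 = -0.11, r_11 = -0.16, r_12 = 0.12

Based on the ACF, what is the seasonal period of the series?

The largest autocorrelation is r_7 = 0.48; the remaining lags stay at or below 0.12.
The dominant spike at lag 7 indicates a seasonal period of 7.

7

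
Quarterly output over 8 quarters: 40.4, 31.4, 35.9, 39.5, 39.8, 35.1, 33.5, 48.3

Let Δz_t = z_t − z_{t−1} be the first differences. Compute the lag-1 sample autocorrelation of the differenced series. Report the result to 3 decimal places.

First differences Δz: -9.0, 4.5, 3.6, 0.3, -4.7, -1.6, 14.8
Mean of differences = 1.1286
Numerator Σ(Δz_t−Δz̄)(Δz_{t+1}−Δz̄) = -44.4337
Denominator Σ(Δz_t−Δz̄)² = 349.0743
r_1(Δz) = -44.4337 / 349.0743 = -0.127

-0.127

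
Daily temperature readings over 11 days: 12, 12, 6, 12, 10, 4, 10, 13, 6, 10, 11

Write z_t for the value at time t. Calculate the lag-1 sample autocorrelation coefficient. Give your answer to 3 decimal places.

Mean z̄ = (12 + 12 + 6 + 12 + 10 + 4 + 10 + 13 + 6 + 10 + 11)/11 = 9.6364
Numerator Σ_{t=1}^{10}(z_t−z̄)(z_{t+1}−z̄) = -26.6777
Denominator Σ(z_t−z̄)² = 88.5455
r_1 = -26.6777 / 88.5455 = -0.301

-0.301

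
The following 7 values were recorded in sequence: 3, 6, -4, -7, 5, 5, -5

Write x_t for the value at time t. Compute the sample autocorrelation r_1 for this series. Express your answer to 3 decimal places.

-0.083

Mean x̄ = (3 + 6 − 4 − 7 + 5 + 5 − 5)/7 = 0.4286
Numerator Σ_{t=1}^{6}(x_t−x̄)(x_{t+1}−x̄) = -15.3265
Denominator Σ(x_t−x̄)² = 183.7143
r_1 = -15.3265 / 183.7143 = -0.083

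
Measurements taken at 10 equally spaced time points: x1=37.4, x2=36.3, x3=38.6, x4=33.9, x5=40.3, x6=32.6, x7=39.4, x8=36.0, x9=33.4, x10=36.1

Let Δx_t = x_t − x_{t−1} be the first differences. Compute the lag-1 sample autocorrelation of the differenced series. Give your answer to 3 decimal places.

First differences Δx: -1.1, 2.3, -4.7, 6.4, -7.7, 6.8, -3.4, -2.6, 2.7
Mean of differences = -0.1444
Numerator Σ(Δx_t−Δx̄)(Δx_{t+1}−Δx̄) = -166.7998
Denominator Σ(Δx_t−Δx̄)² = 200.5022
r_1(Δx) = -166.7998 / 200.5022 = -0.832

-0.832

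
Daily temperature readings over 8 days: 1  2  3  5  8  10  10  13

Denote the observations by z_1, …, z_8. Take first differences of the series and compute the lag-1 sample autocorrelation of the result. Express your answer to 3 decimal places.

-0.223

First differences Δz: 1, 1, 2, 3, 2, 0, 3
Mean of differences = 1.7143
Numerator Σ(Δz_t−Δz̄)(Δz_{t+1}−Δz̄) = -1.6531
Denominator Σ(Δz_t−Δz̄)² = 7.4286
r_1(Δz) = -1.6531 / 7.4286 = -0.223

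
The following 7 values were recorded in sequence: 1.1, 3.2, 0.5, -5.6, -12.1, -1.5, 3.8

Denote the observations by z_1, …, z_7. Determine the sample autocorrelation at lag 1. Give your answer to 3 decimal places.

0.299

Mean z̄ = (1.1 + 3.2 + 0.5 − 5.6 − 12.1 − 1.5 + 3.8)/7 = -1.5143
Deviations from mean: 2.6143, 4.7143, 2.0143, -4.0857, -10.5857, 0.0143, 5.3143
Σ(z_t−z̄)(z_{t+1}−z̄) = (12.3245) + (9.4959) + (-8.2298) + (43.2502) + (-0.1512) + (0.0759) = 56.7655
Denominator Σ(z_t−z̄)² = 190.1086
r_1 = 56.7655 / 190.1086 = 0.299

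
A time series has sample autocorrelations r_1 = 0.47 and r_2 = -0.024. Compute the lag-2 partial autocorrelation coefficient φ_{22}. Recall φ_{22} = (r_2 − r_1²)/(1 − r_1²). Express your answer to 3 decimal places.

φ_{22} = (r_2 − r_1²) / (1 − r_1²)
r_1² = (0.47)² = 0.2209
Numerator = -0.024 − 0.2209 = -0.2449; denominator = 1 − 0.2209 = 0.7791
φ_{22} = -0.2449 / 0.7791 = -0.314

-0.314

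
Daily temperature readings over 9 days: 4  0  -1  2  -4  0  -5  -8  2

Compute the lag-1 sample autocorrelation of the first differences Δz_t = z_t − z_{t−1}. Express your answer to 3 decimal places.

First differences Δz: -4, -1, 3, -6, 4, -5, -3, 10
Mean of differences = -0.2500
Numerator Σ(Δz_t−Δz̄)(Δz_{t+1}−Δz̄) = -78.0625
Denominator Σ(Δz_t−Δz̄)² = 211.5000
r_1(Δz) = -78.0625 / 211.5000 = -0.369

-0.369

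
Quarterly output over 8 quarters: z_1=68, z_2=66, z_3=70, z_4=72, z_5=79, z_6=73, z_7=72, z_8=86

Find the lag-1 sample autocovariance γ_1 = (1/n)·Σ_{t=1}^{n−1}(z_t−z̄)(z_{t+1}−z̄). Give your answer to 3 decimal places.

5.180

Mean z̄ = (68 + 66 + 70 + 72 + 79 + 73 + 72 + 86)/8 = 73.2500
Deviations: -5.2500, -7.2500, -3.2500, -1.2500, 5.7500, -0.2500, -1.2500, 12.7500
Σ_{t=1}^{7}(z_t−z̄)(z_{t+1}−z̄) = 41.4375
γ_1 = 41.4375 / 8 = 5.180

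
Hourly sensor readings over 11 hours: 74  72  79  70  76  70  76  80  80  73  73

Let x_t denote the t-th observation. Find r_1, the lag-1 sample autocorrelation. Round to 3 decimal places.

-0.146

Mean x̄ = (74 + 72 + 79 + 70 + 76 + 70 + 76 + 80 + 80 + 73 + 73)/11 = 74.8182
Numerator Σ_{t=1}^{10}(x_t−x̄)(x_{t+1}−x̄) = -19.8512
Denominator Σ(x_t−x̄)² = 135.6364
r_1 = -19.8512 / 135.6364 = -0.146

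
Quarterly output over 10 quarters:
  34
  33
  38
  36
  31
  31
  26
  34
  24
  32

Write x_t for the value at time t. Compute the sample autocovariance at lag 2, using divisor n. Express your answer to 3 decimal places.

5.838

Mean x̄ = (34 + 33 + 38 + 36 + 31 + 31 + 26 + 34 + 24 + 32)/10 = 31.9000
Σ_{t=1}^{8}(x_t−x̄)(x_{t+2}−x̄) = 58.3800
γ_2 = 58.3800 / 10 = 5.838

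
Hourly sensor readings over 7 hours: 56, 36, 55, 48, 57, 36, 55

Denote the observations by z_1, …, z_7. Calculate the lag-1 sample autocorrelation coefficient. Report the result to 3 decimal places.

-0.697

Mean z̄ = (56 + 36 + 55 + 48 + 57 + 36 + 55)/7 = 49.0000
Deviations from mean: 7.0000, -13.0000, 6.0000, -1.0000, 8.0000, -13.0000, 6.0000
Σ(z_t−z̄)(z_{t+1}−z̄) = (-91.0000) + (-78.0000) + (-6.0000) + (-8.0000) + (-104.0000) + (-78.0000) = -365.0000
Denominator Σ(z_t−z̄)² = 524.0000
r_1 = -365.0000 / 524.0000 = -0.697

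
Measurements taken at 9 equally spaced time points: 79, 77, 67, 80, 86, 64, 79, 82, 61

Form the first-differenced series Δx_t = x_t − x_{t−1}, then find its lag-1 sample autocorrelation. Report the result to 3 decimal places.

-0.354

First differences Δx: -2, -10, 13, 6, -22, 15, 3, -21
Mean of differences = -2.2500
Numerator Σ(Δx_t−Δx̄)(Δx_{t+1}−Δx̄) = -505.8125
Denominator Σ(Δx_t−Δx̄)² = 1427.5000
r_1(Δx) = -505.8125 / 1427.5000 = -0.354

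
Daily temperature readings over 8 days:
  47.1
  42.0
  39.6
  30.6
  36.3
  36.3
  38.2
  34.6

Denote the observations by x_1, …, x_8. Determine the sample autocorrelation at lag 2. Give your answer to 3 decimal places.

Mean x̄ = (47.1 + 42.0 + 39.6 + 30.6 + 36.3 + 36.3 + 38.2 + 34.6)/8 = 38.0875
Deviations from mean: 9.0125, 3.9125, 1.5125, -7.4875, -1.7875, -1.7875, 0.1125, -3.4875
Σ(x_t−x̄)(x_{t+2}−x̄) = (13.6314) + (-29.2948) + (-2.7036) + (13.3839) + (-0.2011) + (6.2339) = 1.0497
Denominator Σ(x_t−x̄)² = 173.4488
r_2 = 1.0497 / 173.4488 = 0.006

0.006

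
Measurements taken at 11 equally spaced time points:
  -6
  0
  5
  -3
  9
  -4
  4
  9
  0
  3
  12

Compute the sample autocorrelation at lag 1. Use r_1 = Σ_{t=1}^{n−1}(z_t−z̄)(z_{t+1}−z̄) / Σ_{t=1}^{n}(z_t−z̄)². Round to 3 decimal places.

-0.263

Mean z̄ = (-6 + 0 + 5 − 3 + 9 − 4 + 4 + 9 + 0 + 3 + 12)/11 = 2.6364
Numerator Σ_{t=1}^{10}(z_t−z̄)(z_{t+1}−z̄) = -89.5868
Denominator Σ(z_t−z̄)² = 340.5455
r_1 = -89.5868 / 340.5455 = -0.263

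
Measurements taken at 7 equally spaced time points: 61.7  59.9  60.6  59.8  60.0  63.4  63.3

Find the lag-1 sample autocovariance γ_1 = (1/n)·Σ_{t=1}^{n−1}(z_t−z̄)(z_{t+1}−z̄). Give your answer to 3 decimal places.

Mean z̄ = (61.7 + 59.9 + 60.6 + 59.8 + 60.0 + 63.4 + 63.3)/7 = 61.2429
Σ_{t=1}^{6}(z_t−z̄)(z_{t+1}−z̄) = 4.7267
γ_1 = 4.7267 / 7 = 0.675

0.675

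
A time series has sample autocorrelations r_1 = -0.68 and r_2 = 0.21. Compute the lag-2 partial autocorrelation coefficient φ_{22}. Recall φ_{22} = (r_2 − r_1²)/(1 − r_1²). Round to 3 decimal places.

φ_{22} = (r_2 − r_1²) / (1 − r_1²)
r_1² = (-0.68)² = 0.4624
Numerator = 0.21 − 0.4624 = -0.2524; denominator = 1 − 0.4624 = 0.5376
φ_{22} = -0.2524 / 0.5376 = -0.469

-0.469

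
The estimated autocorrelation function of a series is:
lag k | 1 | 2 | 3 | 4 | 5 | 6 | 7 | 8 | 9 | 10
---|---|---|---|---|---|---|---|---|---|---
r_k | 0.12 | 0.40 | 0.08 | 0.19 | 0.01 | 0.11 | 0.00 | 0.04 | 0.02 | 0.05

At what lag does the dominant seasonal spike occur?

The largest autocorrelation is r_2 = 0.40, with a weaker echo at lag 4 (0.19); the remaining lags stay at or below 0.12.
The dominant spike at lag 2 indicates a seasonal period of 2.

2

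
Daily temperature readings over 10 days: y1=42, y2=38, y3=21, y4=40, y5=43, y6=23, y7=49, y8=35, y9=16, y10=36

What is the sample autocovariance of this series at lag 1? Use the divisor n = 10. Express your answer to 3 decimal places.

Mean ȳ = (42 + 38 + 21 + 40 + 43 + 23 + 49 + 35 + 16 + 36)/10 = 34.3000
Σ_{t=1}^{9}(y_t−ȳ)(y_{t+1}−ȳ) = -344.9900
γ_1 = -344.9900 / 10 = -34.499

-34.499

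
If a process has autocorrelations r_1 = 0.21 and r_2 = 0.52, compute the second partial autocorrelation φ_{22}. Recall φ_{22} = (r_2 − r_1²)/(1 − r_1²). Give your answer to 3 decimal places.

φ_{22} = (r_2 − r_1²) / (1 − r_1²)
r_1² = (0.21)² = 0.0441
Numerator = 0.52 − 0.0441 = 0.4759; denominator = 1 − 0.0441 = 0.9559
φ_{22} = 0.4759 / 0.9559 = 0.498

0.498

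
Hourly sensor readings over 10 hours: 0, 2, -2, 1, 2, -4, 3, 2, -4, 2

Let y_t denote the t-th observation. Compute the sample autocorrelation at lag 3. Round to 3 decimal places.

Mean ȳ = (0 + 2 − 2 + 1 + 2 − 4 + 3 + 2 − 4 + 2)/10 = 0.2000
Σ(y_t−ȳ)(y_{t+3}−ȳ) = (-0.1600) + (3.2400) + (9.2400) + (2.2400) + (3.2400) + (17.6400) + (5.0400) = 40.4800
Denominator Σ(y_t−ȳ)² = 61.6000
r_3 = 40.4800 / 61.6000 = 0.657

0.657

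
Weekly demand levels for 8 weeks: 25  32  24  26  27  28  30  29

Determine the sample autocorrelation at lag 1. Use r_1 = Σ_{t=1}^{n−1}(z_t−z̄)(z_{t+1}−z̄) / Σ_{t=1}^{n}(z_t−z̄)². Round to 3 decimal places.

-0.331

Mean z̄ = (25 + 32 + 24 + 26 + 27 + 28 + 30 + 29)/8 = 27.6250
Deviations from mean: -2.6250, 4.3750, -3.6250, -1.6250, -0.6250, 0.3750, 2.3750, 1.3750
Numerator Σ_{t=1}^{7}(z_t−z̄)(z_{t+1}−z̄) = -16.5156
Denominator Σ(z_t−z̄)² = 49.8750
r_1 = -16.5156 / 49.8750 = -0.331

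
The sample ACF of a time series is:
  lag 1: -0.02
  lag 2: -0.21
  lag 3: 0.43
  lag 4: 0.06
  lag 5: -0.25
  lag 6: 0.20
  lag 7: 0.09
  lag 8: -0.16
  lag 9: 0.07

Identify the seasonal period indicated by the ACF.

The largest autocorrelation is r_3 = 0.43, with a weaker echo at lag 6 (0.20); the remaining lags stay at or below 0.09.
The dominant spike at lag 3 indicates a seasonal period of 3.

3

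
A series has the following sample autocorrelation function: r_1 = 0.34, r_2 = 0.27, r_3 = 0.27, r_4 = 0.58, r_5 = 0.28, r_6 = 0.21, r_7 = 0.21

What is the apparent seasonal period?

4

The largest autocorrelation is r_4 = 0.58; the remaining lags stay at or below 0.34. The elevated value at lag 1 (0.34), dropping to 0.27 at lag 2, reflects decaying short-term dependence rather than seasonality.
The dominant spike at lag 4 indicates a seasonal period of 4.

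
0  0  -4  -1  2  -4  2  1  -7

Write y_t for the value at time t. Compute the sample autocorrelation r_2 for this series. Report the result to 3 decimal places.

Mean ȳ = (0 + 0 − 4 − 1 + 2 − 4 + 2 + 1 − 7)/9 = -1.2222
Σ(y_t−ȳ)(y_{t+2}−ȳ) = (-3.3951) + (0.2716) + (-8.9506) + (-0.6173) + (10.3827) + (-6.1728) + (-18.6173) = -27.0988
Denominator Σ(y_t−ȳ)² = 77.5556
r_2 = -27.0988 / 77.5556 = -0.349

-0.349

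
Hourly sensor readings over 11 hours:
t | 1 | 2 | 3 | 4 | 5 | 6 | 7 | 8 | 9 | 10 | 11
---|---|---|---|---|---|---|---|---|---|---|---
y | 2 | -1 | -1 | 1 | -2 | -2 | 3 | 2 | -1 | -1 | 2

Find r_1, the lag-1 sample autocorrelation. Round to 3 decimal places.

-0.079

Mean ȳ = (2 − 1 − 1 + 1 − 2 − 2 + 3 + 2 − 1 − 1 + 2)/11 = 0.1818
Numerator Σ_{t=1}^{10}(y_t−ȳ)(y_{t+1}−ȳ) = -2.6694
Denominator Σ(y_t−ȳ)² = 33.6364
r_1 = -2.6694 / 33.6364 = -0.079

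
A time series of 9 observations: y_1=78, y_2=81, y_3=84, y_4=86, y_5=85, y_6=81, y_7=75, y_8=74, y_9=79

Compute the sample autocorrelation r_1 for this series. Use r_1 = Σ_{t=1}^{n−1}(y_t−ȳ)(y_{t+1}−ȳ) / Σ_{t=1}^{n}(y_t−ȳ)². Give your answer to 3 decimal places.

Mean ȳ = (78 + 81 + 84 + 86 + 85 + 81 + 75 + 74 + 79)/9 = 80.3333
Numerator Σ_{t=1}^{8}(y_t−ȳ)(y_{t+1}−ȳ) = 89.8889
Denominator Σ(y_t−ȳ)² = 144.0000
r_1 = 89.8889 / 144.0000 = 0.624

0.624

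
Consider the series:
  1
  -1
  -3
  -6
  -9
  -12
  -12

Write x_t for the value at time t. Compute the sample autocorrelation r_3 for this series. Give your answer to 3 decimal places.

Mean x̄ = (1 − 1 − 3 − 6 − 9 − 12 − 12)/7 = -6.0000
Deviations from mean: 7.0000, 5.0000, 3.0000, 0.0000, -3.0000, -6.0000, -6.0000
Σ(x_t−x̄)(x_{t+3}−x̄) = (0.0000) + (-15.0000) + (-18.0000) + (0.0000) = -33.0000
Denominator Σ(x_t−x̄)² = 164.0000
r_3 = -33.0000 / 164.0000 = -0.201

-0.201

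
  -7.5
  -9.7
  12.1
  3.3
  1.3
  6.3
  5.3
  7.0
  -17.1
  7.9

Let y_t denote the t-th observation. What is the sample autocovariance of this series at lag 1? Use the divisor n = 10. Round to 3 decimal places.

Mean ȳ = (-7.5 − 9.7 + 12.1 + 3.3 + 1.3 + 6.3 + 5.3 + 7.0 − 17.1 + 7.9)/10 = 0.8900
Σ_{t=1}^{9}(y_t−ȳ)(y_{t+1}−ȳ) = -184.8671
γ_1 = -184.8671 / 10 = -18.487

-18.487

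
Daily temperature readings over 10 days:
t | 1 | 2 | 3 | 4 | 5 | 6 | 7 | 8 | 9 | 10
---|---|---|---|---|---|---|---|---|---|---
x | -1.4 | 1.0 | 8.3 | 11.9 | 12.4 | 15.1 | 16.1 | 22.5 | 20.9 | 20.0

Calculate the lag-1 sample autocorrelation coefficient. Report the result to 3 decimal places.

Mean x̄ = (-1.4 + 1.0 + 8.3 + 11.9 + 12.4 + 15.1 + 16.1 + 22.5 + 20.9 + 20.0)/10 = 12.6800
Numerator Σ_{t=1}^{9}(x_t−x̄)(x_{t+1}−x̄) = 401.3216
Denominator Σ(x_t−x̄)² = 589.6760
r_1 = 401.3216 / 589.6760 = 0.681

0.681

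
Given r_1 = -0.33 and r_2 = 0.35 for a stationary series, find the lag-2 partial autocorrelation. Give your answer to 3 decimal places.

0.271

φ_{22} = (r_2 − r_1²) / (1 − r_1²)
r_1² = (-0.33)² = 0.1089
Numerator = 0.35 − 0.1089 = 0.2411; denominator = 1 − 0.1089 = 0.8911
φ_{22} = 0.2411 / 0.8911 = 0.271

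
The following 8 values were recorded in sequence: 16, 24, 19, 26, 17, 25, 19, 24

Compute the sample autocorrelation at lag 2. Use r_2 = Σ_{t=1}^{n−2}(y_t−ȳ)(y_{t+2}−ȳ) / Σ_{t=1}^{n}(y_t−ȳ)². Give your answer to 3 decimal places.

Mean ȳ = (16 + 24 + 19 + 26 + 17 + 25 + 19 + 24)/8 = 21.2500
Deviations from mean: -5.2500, 2.7500, -2.2500, 4.7500, -4.2500, 3.7500, -2.2500, 2.7500
Σ(y_t−ȳ)(y_{t+2}−ȳ) = (11.8125) + (13.0625) + (9.5625) + (17.8125) + (9.5625) + (10.3125) = 72.1250
Denominator Σ(y_t−ȳ)² = 107.5000
r_2 = 72.1250 / 107.5000 = 0.671

0.671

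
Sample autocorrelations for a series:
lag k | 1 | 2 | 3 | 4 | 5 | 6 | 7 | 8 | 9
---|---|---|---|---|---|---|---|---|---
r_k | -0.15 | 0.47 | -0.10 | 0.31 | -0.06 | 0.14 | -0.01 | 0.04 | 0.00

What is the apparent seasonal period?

2

The largest autocorrelation is r_2 = 0.47, with a weaker echo at lag 4 (0.31); the remaining lags stay at or below 0.14.
The dominant spike at lag 2 indicates a seasonal period of 2.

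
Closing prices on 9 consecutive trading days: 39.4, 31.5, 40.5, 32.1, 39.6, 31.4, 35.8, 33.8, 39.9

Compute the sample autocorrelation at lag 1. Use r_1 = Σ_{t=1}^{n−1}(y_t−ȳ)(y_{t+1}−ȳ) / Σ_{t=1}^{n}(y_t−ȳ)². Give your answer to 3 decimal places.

Mean ȳ = (39.4 + 31.5 + 40.5 + 32.1 + 39.6 + 31.4 + 35.8 + 33.8 + 39.9)/9 = 36.0000
Numerator Σ_{t=1}^{8}(y_t−ȳ)(y_{t+1}−ȳ) = -90.9200
Denominator Σ(y_t−ȳ)² = 121.4800
r_1 = -90.9200 / 121.4800 = -0.748

-0.748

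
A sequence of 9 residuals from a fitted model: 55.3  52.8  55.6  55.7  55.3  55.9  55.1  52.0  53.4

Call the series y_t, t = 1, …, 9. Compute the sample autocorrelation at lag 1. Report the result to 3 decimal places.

0.133

Mean ȳ = (55.3 + 52.8 + 55.6 + 55.7 + 55.3 + 55.9 + 55.1 + 52.0 + 53.4)/9 = 54.5667
Numerator Σ_{t=1}^{8}(y_t−ȳ)(y_{t+1}−ȳ) = 2.1956
Denominator Σ(y_t−ȳ)² = 16.5600
r_1 = 2.1956 / 16.5600 = 0.133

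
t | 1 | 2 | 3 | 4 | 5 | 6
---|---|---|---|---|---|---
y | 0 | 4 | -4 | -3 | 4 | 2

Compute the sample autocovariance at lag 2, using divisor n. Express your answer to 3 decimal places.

-5.167

Mean ȳ = (0 + 4 − 4 − 3 + 4 + 2)/6 = 0.5000
Σ_{t=1}^{4}(y_t−ȳ)(y_{t+2}−ȳ) = -31.0000
γ_2 = -31.0000 / 6 = -5.167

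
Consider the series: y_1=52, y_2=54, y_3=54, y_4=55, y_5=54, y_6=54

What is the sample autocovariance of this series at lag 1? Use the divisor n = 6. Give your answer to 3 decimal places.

Mean ȳ = (52 + 54 + 54 + 55 + 54 + 54)/6 = 53.8333
Deviations: -1.8333, 0.1667, 0.1667, 1.1667, 0.1667, 0.1667
Σ_{t=1}^{5}(y_t−ȳ)(y_{t+1}−ȳ) = 0.1389
γ_1 = 0.1389 / 6 = 0.023

0.023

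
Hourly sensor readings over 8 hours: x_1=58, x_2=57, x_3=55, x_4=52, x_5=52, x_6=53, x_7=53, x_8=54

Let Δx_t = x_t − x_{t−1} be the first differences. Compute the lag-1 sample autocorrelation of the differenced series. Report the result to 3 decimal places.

First differences Δx: -1, -2, -3, 0, 1, 0, 1
Mean of differences = -0.5714
Numerator Σ(Δx_t−Δx̄)(Δx_{t+1}−Δx̄) = 5.3878
Denominator Σ(Δx_t−Δx̄)² = 13.7143
r_1(Δx) = 5.3878 / 13.7143 = 0.393

0.393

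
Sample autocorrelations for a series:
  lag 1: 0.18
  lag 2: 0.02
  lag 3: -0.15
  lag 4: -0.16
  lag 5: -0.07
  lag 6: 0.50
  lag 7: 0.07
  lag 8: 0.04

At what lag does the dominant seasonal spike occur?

The largest autocorrelation is r_6 = 0.50; the remaining lags stay at or below 0.18.
The dominant spike at lag 6 indicates a seasonal period of 6.

6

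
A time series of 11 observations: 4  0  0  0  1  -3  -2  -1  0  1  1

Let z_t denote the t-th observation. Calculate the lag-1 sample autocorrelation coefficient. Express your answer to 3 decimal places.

Mean z̄ = (4 + 0 + 0 + 0 + 1 − 3 − 2 − 1 + 0 + 1 + 1)/11 = 0.0909
Numerator Σ_{t=1}^{10}(z_t−z̄)(z_{t+1}−z̄) = 6.3554
Denominator Σ(z_t−z̄)² = 32.9091
r_1 = 6.3554 / 32.9091 = 0.193

0.193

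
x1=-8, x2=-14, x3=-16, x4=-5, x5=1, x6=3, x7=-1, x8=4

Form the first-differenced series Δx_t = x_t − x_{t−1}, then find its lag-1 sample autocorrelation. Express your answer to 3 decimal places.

First differences Δx: -6, -2, 11, 6, 2, -4, 5
Mean of differences = 1.7143
Numerator Σ(Δx_t−Δx̄)(Δx_{t+1}−Δx̄) = 14.7755
Denominator Σ(Δx_t−Δx̄)² = 221.4286
r_1(Δx) = 14.7755 / 221.4286 = 0.067

0.067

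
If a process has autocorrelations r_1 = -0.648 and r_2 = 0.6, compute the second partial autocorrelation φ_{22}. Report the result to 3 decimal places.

φ_{22} = (r_2 − r_1²) / (1 − r_1²)
r_1² = (-0.648)² = 0.419904
Numerator = 0.6 − 0.4199 = 0.1801; denominator = 1 − 0.4199 = 0.5801
φ_{22} = 0.1801 / 0.5801 = 0.310

0.310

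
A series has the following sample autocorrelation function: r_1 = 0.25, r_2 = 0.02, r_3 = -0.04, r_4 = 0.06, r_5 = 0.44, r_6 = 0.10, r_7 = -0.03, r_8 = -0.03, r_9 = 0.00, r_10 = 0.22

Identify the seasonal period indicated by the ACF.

The largest autocorrelation is r_5 = 0.44; the remaining lags stay at or below 0.25. The elevated value at lag 1 (0.25), dropping to 0.02 at lag 2, reflects decaying short-term dependence rather than seasonality.
The dominant spike at lag 5 indicates a seasonal period of 5.

5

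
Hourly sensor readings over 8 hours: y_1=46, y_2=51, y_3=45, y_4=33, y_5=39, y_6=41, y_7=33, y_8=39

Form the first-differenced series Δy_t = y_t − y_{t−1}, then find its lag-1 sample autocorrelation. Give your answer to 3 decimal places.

-0.299

First differences Δy: 5, -6, -12, 6, 2, -8, 6
Mean of differences = -1.0000
Numerator Σ(Δy_t−Δȳ)(Δy_{t+1}−Δȳ) = -101.0000
Denominator Σ(Δy_t−Δȳ)² = 338.0000
r_1(Δy) = -101.0000 / 338.0000 = -0.299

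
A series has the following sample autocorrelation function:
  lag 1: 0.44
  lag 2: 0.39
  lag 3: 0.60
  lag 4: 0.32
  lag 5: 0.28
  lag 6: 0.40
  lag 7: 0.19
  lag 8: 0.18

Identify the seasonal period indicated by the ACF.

The largest autocorrelation is r_3 = 0.60; the remaining lags stay at or below 0.44. The elevated value at lag 1 (0.44), dropping to 0.39 at lag 2, reflects decaying short-term dependence rather than seasonality.
The dominant spike at lag 3 indicates a seasonal period of 3.

3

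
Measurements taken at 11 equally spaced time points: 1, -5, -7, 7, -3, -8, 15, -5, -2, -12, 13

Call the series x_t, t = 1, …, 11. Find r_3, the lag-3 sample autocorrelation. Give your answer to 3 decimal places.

-0.038

Mean x̄ = (1 − 5 − 7 + 7 − 3 − 8 + 15 − 5 − 2 − 12 + 13)/11 = -0.5455
Numerator Σ_{t=1}^{8}(x_t−x̄)(x_{t+3}−x̄) = -28.6198
Denominator Σ(x_t−x̄)² = 760.7273
r_3 = -28.6198 / 760.7273 = -0.038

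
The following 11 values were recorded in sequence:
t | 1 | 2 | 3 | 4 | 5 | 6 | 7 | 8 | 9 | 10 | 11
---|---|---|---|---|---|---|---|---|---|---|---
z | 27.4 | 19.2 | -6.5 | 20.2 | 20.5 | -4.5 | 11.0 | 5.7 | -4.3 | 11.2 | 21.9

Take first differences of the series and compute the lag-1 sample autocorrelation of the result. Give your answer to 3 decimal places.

First differences Δz: -8.2, -25.7, 26.7, 0.3, -25.0, 15.5, -5.3, -10.0, 15.5, 10.7
Mean of differences = -0.5500
Numerator Σ(Δz_t−Δz̄)(Δz_{t+1}−Δz̄) = -885.4425
Denominator Σ(Δz_t−Δz̄)² = 2785.7650
r_1(Δz) = -885.4425 / 2785.7650 = -0.318

-0.318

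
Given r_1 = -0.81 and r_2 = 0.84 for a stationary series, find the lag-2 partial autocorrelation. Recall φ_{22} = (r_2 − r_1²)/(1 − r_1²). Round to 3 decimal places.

φ_{22} = (r_2 − r_1²) / (1 − r_1²)
r_1² = (-0.81)² = 0.6561
Numerator = 0.84 − 0.6561 = 0.1839; denominator = 1 − 0.6561 = 0.3439
φ_{22} = 0.1839 / 0.3439 = 0.535

0.535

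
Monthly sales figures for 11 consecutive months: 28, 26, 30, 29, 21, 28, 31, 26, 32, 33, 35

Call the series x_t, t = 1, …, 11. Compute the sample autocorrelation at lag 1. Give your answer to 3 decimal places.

Mean x̄ = (28 + 26 + 30 + 29 + 21 + 28 + 31 + 26 + 32 + 33 + 35)/11 = 29.0000
Numerator Σ_{t=1}^{10}(x_t−x̄)(x_{t+1}−x̄) = 27.0000
Denominator Σ(x_t−x̄)² = 150.0000
r_1 = 27.0000 / 150.0000 = 0.180

0.180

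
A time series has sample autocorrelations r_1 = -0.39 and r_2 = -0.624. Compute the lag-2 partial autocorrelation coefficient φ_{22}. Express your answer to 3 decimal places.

φ_{22} = (r_2 − r_1²) / (1 − r_1²)
r_1² = (-0.39)² = 0.1521
Numerator = -0.624 − 0.1521 = -0.7761; denominator = 1 − 0.1521 = 0.8479
φ_{22} = -0.7761 / 0.8479 = -0.915

-0.915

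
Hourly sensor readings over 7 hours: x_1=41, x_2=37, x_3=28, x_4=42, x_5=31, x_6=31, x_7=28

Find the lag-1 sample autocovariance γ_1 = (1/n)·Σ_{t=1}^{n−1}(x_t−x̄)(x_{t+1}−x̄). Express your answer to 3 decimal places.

Mean x̄ = (41 + 37 + 28 + 42 + 31 + 31 + 28)/7 = 34.0000
Σ_{t=1}^{6}(x_t−x̄)(x_{t+1}−x̄) = -42.0000
γ_1 = -42.0000 / 7 = -6.000

-6.000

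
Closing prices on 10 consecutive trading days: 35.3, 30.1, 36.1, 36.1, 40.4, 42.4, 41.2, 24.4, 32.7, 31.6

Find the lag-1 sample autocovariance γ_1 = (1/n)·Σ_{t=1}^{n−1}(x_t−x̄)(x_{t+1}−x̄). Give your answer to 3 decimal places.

Mean x̄ = (35.3 + 30.1 + 36.1 + 36.1 + 40.4 + 42.4 + 41.2 + 24.4 + 32.7 + 31.6)/10 = 35.0300
Σ_{t=1}^{9}(x_t−x̄)(x_{t+1}−x̄) = 52.5071
γ_1 = 52.5071 / 10 = 5.251

5.251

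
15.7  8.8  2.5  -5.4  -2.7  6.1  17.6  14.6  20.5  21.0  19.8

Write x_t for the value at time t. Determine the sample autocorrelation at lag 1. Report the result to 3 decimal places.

0.713

Mean x̄ = (15.7 + 8.8 + 2.5 − 5.4 − 2.7 + 6.1 + 17.6 + 14.6 + 20.5 + 21.0 + 19.8)/11 = 10.7727
Numerator Σ_{t=1}^{10}(x_t−x̄)(x_{t+1}−x̄) = 644.5020
Denominator Σ(x_t−x̄)² = 903.4818
r_1 = 644.5020 / 903.4818 = 0.713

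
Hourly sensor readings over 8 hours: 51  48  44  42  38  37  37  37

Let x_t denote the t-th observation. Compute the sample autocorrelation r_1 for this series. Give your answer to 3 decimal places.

Mean x̄ = (51 + 48 + 44 + 42 + 38 + 37 + 37 + 37)/8 = 41.7500
Σ(x_t−x̄)(x_{t+1}−x̄) = (57.8125) + (14.0625) + (0.5625) + (-0.9375) + (17.8125) + (22.5625) + (22.5625) = 134.4375
Denominator Σ(x_t−x̄)² = 211.5000
r_1 = 134.4375 / 211.5000 = 0.636

0.636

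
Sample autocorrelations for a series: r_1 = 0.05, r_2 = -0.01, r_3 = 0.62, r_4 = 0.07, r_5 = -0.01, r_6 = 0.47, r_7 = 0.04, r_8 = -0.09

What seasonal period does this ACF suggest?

The largest autocorrelation is r_3 = 0.62, with a weaker echo at lag 6 (0.47); the remaining lags stay at or below 0.07.
The dominant spike at lag 3 indicates a seasonal period of 3.

3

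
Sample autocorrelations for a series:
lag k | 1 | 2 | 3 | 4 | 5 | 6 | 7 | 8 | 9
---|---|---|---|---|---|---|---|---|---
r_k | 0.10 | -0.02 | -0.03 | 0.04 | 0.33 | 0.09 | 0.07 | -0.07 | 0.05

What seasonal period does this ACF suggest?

The largest autocorrelation is r_5 = 0.33; the remaining lags stay at or below 0.10.
The dominant spike at lag 5 indicates a seasonal period of 5.

5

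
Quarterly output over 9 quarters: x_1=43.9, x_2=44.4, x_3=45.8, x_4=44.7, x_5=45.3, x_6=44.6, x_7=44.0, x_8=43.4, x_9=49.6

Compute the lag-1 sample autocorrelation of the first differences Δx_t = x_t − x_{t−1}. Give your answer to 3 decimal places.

First differences Δx: 0.5, 1.4, -1.1, 0.6, -0.7, -0.6, -0.6, 6.2
Mean of differences = 0.7125
Numerator Σ(Δx_t−Δx̄)(Δx_{t+1}−Δx̄) = -4.6552
Denominator Σ(Δx_t−Δx̄)² = 39.3688
r_1(Δx) = -4.6552 / 39.3688 = -0.118

-0.118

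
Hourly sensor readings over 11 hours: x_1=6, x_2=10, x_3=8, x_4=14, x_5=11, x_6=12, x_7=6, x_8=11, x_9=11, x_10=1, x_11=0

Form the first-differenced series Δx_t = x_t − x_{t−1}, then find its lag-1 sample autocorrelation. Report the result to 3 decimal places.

First differences Δx: 4, -2, 6, -3, 1, -6, 5, 0, -10, -1
Mean of differences = -0.6000
Numerator Σ(Δx_t−Δx̄)(Δx_{t+1}−Δx̄) = -72.7600
Denominator Σ(Δx_t−Δx̄)² = 224.4000
r_1(Δx) = -72.7600 / 224.4000 = -0.324

-0.324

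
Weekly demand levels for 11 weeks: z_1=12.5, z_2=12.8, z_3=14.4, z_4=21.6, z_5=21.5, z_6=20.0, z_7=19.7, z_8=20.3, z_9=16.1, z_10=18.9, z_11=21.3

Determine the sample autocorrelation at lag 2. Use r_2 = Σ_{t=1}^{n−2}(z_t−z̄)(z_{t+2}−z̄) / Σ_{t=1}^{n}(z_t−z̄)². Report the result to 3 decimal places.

Mean z̄ = (12.5 + 12.8 + 14.4 + 21.6 + 21.5 + 20.0 + 19.7 + 20.3 + 16.1 + 18.9 + 21.3)/11 = 18.1000
Numerator Σ_{t=1}^{9}(z_t−z̄)(z_{t+2}−z̄) = -1.9800
Denominator Σ(z_t−z̄)² = 122.8400
r_2 = -1.9800 / 122.8400 = -0.016

-0.016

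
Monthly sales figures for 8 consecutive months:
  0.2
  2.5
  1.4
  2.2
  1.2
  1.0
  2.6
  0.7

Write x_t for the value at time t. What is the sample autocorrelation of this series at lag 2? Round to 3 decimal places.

0.107

Mean x̄ = (0.2 + 2.5 + 1.4 + 2.2 + 1.2 + 1.0 + 2.6 + 0.7)/8 = 1.4750
Deviations from mean: -1.2750, 1.0250, -0.0750, 0.7250, -0.2750, -0.4750, 1.1250, -0.7750
Σ(x_t−x̄)(x_{t+2}−x̄) = (0.0956) + (0.7431) + (0.0206) + (-0.3444) + (-0.3094) + (0.3681) = 0.5738
Denominator Σ(x_t−x̄)² = 5.3750
r_2 = 0.5738 / 5.3750 = 0.107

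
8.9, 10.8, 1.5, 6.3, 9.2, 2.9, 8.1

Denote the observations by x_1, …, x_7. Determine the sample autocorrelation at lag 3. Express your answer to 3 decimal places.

0.400

Mean x̄ = (8.9 + 10.8 + 1.5 + 6.3 + 9.2 + 2.9 + 8.1)/7 = 6.8143
Numerator Σ_{t=1}^{4}(x_t−x̄)(x_{t+3}−x̄) = 28.5765
Denominator Σ(x_t−x̄)² = 71.4086
r_3 = 28.5765 / 71.4086 = 0.400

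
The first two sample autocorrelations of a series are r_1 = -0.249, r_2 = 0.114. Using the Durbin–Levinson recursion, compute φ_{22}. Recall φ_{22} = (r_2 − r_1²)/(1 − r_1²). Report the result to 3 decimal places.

φ_{22} = (r_2 − r_1²) / (1 − r_1²)
r_1² = (-0.249)² = 0.062001
Numerator = 0.114 − 0.0620 = 0.0520; denominator = 1 − 0.0620 = 0.9380
φ_{22} = 0.0520 / 0.9380 = 0.055

0.055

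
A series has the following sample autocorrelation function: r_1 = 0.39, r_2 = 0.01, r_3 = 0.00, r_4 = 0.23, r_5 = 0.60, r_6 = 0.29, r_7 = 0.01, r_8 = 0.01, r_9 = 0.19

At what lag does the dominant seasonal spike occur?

5

The largest autocorrelation is r_5 = 0.60; the remaining lags stay at or below 0.39. The elevated value at lag 1 (0.39), dropping to 0.01 at lag 2, reflects decaying short-term dependence rather than seasonality.
The dominant spike at lag 5 indicates a seasonal period of 5.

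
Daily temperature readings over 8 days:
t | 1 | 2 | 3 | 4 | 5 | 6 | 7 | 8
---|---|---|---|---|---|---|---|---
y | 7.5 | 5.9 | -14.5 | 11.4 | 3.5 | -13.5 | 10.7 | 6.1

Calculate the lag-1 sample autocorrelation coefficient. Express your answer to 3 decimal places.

-0.412

Mean ȳ = (7.5 + 5.9 − 14.5 + 11.4 + 3.5 − 13.5 + 10.7 + 6.1)/8 = 2.1375
Deviations from mean: 5.3625, 3.7625, -16.6375, 9.2625, 1.3625, -15.6375, 8.5625, 3.9625
Σ(y_t−ȳ)(y_{t+1}−ȳ) = (20.1764) + (-62.5986) + (-154.1048) + (12.6202) + (-21.3061) + (-133.8961) + (33.9289) = -305.1802
Denominator Σ(y_t−ȳ)² = 740.9188
r_1 = -305.1802 / 740.9188 = -0.412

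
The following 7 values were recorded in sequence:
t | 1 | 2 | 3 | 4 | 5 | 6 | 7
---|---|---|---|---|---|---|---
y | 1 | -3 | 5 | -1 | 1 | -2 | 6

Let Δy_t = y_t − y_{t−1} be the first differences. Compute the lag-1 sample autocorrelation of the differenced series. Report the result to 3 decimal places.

-0.654

First differences Δy: -4, 8, -6, 2, -3, 8
Mean of differences = 0.8333
Numerator Σ(Δy_t−Δȳ)(Δy_{t+1}−Δȳ) = -123.5278
Denominator Σ(Δy_t−Δȳ)² = 188.8333
r_1(Δy) = -123.5278 / 188.8333 = -0.654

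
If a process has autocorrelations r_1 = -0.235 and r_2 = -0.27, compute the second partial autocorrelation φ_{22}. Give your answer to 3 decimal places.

-0.344

φ_{22} = (r_2 − r_1²) / (1 − r_1²)
r_1² = (-0.235)² = 0.055225
Numerator = -0.27 − 0.0552 = -0.3252; denominator = 1 − 0.0552 = 0.9448
φ_{22} = -0.3252 / 0.9448 = -0.344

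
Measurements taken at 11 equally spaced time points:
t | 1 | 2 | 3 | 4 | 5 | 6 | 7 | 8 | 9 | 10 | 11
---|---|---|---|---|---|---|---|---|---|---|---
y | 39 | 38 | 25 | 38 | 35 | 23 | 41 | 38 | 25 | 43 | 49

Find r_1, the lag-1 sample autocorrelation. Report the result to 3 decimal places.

Mean ȳ = (39 + 38 + 25 + 38 + 35 + 23 + 41 + 38 + 25 + 43 + 49)/11 = 35.8182
Numerator Σ_{t=1}^{10}(y_t−ȳ)(y_{t+1}−ȳ) = -93.3058
Denominator Σ(y_t−ȳ)² = 675.6364
r_1 = -93.3058 / 675.6364 = -0.138

-0.138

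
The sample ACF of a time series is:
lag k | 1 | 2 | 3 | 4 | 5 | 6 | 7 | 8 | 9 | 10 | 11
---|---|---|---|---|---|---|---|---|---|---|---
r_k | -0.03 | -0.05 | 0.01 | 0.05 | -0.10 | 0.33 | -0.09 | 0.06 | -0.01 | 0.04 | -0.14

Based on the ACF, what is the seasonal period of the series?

The largest autocorrelation is r_6 = 0.33; the remaining lags stay at or below 0.06.
The dominant spike at lag 6 indicates a seasonal period of 6.

6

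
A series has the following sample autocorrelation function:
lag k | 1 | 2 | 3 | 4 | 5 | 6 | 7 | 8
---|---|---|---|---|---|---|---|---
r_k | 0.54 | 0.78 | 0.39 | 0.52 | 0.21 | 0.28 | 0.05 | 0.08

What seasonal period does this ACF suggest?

The largest autocorrelation is r_2 = 0.78; the remaining lags stay at or below 0.54.
The dominant spike at lag 2 indicates a seasonal period of 2.

2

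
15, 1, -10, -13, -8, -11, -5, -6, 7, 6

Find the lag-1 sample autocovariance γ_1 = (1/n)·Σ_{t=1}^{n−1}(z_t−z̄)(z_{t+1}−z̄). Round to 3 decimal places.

29.824

Mean z̄ = (15 + 1 − 10 − 13 − 8 − 11 − 5 − 6 + 7 + 6)/10 = -2.4000
Σ_{t=1}^{9}(z_t−z̄)(z_{t+1}−z̄) = 298.2400
γ_1 = 298.2400 / 10 = 29.824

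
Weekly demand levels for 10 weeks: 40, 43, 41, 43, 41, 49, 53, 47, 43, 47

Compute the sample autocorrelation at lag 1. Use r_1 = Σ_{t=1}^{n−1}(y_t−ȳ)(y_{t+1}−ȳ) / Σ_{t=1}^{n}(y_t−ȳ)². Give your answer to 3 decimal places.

Mean ȳ = (40 + 43 + 41 + 43 + 41 + 49 + 53 + 47 + 43 + 47)/10 = 44.7000
Numerator Σ_{t=1}^{9}(y_t−ȳ)(y_{t+1}−ȳ) = 57.9100
Denominator Σ(y_t−ȳ)² = 156.1000
r_1 = 57.9100 / 156.1000 = 0.371

0.371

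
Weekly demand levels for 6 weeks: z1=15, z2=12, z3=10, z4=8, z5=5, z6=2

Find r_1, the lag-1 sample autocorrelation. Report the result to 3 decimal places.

0.463

Mean z̄ = (15 + 12 + 10 + 8 + 5 + 2)/6 = 8.6667
Deviations from mean: 6.3333, 3.3333, 1.3333, -0.6667, -3.6667, -6.6667
Σ(z_t−z̄)(z_{t+1}−z̄) = (21.1111) + (4.4444) + (-0.8889) + (2.4444) + (24.4444) = 51.5556
Denominator Σ(z_t−z̄)² = 111.3333
r_1 = 51.5556 / 111.3333 = 0.463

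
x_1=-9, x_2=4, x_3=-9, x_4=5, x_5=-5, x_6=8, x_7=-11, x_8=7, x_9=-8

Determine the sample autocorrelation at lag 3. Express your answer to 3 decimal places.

-0.586

Mean x̄ = (-9 + 4 − 9 + 5 − 5 + 8 − 11 + 7 − 8)/9 = -2.0000
Numerator Σ_{t=1}^{6}(x_t−x̄)(x_{t+3}−x̄) = -287.0000
Denominator Σ(x_t−x̄)² = 490.0000
r_3 = -287.0000 / 490.0000 = -0.586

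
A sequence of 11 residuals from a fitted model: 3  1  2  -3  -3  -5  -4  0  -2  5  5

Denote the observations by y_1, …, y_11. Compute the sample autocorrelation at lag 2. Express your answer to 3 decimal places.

Mean ȳ = (3 + 1 + 2 − 3 − 3 − 5 − 4 + 0 − 2 + 5 + 5)/11 = -0.0909
Numerator Σ_{t=1}^{9}(y_t−ȳ)(y_{t+2}−ȳ) = 20.6198
Denominator Σ(y_t−ȳ)² = 126.9091
r_2 = 20.6198 / 126.9091 = 0.162

0.162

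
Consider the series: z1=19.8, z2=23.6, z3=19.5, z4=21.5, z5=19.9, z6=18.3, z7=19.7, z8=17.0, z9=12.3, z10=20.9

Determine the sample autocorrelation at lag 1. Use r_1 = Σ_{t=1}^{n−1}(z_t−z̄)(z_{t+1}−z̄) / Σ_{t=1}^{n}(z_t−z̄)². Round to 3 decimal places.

0.093

Mean z̄ = (19.8 + 23.6 + 19.5 + 21.5 + 19.9 + 18.3 + 19.7 + 17.0 + 12.3 + 20.9)/10 = 19.2500
Numerator Σ_{t=1}^{9}(z_t−z̄)(z_{t+1}−z̄) = 7.6175
Denominator Σ(z_t−z̄)² = 81.9650
r_1 = 7.6175 / 81.9650 = 0.093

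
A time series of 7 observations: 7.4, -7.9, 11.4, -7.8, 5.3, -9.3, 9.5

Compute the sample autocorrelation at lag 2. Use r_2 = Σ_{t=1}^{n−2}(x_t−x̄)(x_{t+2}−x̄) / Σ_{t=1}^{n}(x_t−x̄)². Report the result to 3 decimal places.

0.628

Mean x̄ = (7.4 − 7.9 + 11.4 − 7.8 + 5.3 − 9.3 + 9.5)/7 = 1.2286
Σ(x_t−x̄)(x_{t+2}−x̄) = (62.7722) + (82.4180) + (41.4122) + (95.0580) + (33.6765) = 315.3369
Denominator Σ(x_t−x̄)² = 502.2343
r_2 = 315.3369 / 502.2343 = 0.628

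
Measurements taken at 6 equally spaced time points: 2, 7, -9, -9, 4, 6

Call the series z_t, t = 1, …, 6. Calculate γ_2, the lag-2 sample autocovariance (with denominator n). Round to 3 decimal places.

Mean z̄ = (2 + 7 − 9 − 9 + 4 + 6)/6 = 0.1667
Σ_{t=1}^{4}(z_t−z̄)(z_{t+2}−z̄) = -168.0556
γ_2 = -168.0556 / 6 = -28.009

-28.009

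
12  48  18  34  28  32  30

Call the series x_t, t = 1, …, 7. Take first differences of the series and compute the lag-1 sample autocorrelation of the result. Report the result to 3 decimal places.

First differences Δx: 36, -30, 16, -6, 4, -2
Mean of differences = 3.0000
Numerator Σ(Δx_t−Δx̄)(Δx_{t+1}−Δx̄) = -1649.0000
Denominator Σ(Δx_t−Δx̄)² = 2454.0000
r_1(Δx) = -1649.0000 / 2454.0000 = -0.672

-0.672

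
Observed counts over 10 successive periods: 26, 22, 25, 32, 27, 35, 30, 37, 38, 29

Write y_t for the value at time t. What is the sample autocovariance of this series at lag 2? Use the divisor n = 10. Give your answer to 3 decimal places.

Mean ȳ = (26 + 22 + 25 + 32 + 27 + 35 + 30 + 37 + 38 + 29)/10 = 30.1000
Σ_{t=1}^{8}(y_t−ȳ)(y_{t+2}−ȳ) = 56.3800
γ_2 = 56.3800 / 10 = 5.638

5.638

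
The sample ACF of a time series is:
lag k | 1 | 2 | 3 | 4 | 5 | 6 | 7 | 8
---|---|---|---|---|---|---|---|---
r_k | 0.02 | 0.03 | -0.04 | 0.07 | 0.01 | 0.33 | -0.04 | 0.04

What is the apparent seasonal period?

The largest autocorrelation is r_6 = 0.33; the remaining lags stay at or below 0.07.
The dominant spike at lag 6 indicates a seasonal period of 6.

6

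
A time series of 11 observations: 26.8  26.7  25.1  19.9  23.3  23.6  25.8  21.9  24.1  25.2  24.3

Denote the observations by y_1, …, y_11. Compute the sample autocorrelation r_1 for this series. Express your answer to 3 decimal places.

0.118

Mean ȳ = (26.8 + 26.7 + 25.1 + 19.9 + 23.3 + 23.6 + 25.8 + 21.9 + 24.1 + 25.2 + 24.3)/11 = 24.2455
Numerator Σ_{t=1}^{10}(y_t−ȳ)(y_{t+1}−ȳ) = 4.9779
Denominator Σ(y_t−ȳ)² = 42.3273
r_1 = 4.9779 / 42.3273 = 0.118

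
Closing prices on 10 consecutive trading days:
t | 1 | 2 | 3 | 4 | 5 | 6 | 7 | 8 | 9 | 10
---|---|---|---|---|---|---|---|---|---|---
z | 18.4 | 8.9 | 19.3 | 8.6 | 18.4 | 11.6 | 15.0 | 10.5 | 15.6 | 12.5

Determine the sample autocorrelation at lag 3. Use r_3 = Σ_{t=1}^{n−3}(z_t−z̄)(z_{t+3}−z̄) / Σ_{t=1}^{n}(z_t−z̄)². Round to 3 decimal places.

-0.586

Mean z̄ = (18.4 + 8.9 + 19.3 + 8.6 + 18.4 + 11.6 + 15.0 + 10.5 + 15.6 + 12.5)/10 = 13.8800
Numerator Σ_{t=1}^{7}(z_t−z̄)(z_{t+3}−z̄) = -85.3912
Denominator Σ(z_t−z̄)² = 145.6560
r_3 = -85.3912 / 145.6560 = -0.586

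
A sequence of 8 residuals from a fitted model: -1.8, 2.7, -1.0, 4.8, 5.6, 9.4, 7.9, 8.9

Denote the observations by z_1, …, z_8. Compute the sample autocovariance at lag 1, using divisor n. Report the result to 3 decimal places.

Mean z̄ = (-1.8 + 2.7 − 1.0 + 4.8 + 5.6 + 9.4 + 7.9 + 8.9)/8 = 4.5625
Deviations: -6.3625, -1.8625, -5.5625, 0.2375, 1.0375, 4.8375, 3.3375, 4.3375
Σ_{t=1}^{7}(z_t−z̄)(z_{t+1}−z̄) = 56.7761
γ_1 = 56.7761 / 8 = 7.097

7.097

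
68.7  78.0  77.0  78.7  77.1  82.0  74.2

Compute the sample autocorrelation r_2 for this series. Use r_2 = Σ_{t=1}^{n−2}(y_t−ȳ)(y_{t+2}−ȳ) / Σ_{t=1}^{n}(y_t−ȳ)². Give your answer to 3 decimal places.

Mean ȳ = (68.7 + 78.0 + 77.0 + 78.7 + 77.1 + 82.0 + 74.2)/7 = 76.5286
Deviations from mean: -7.8286, 1.4714, 0.4714, 2.1714, 0.5714, 5.4714, -2.3286
Σ(y_t−ȳ)(y_{t+2}−ȳ) = (-3.6906) + (3.1951) + (0.2694) + (11.8808) + (-1.3306) = 10.3241
Denominator Σ(y_t−ȳ)² = 104.0743
r_2 = 10.3241 / 104.0743 = 0.099

0.099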